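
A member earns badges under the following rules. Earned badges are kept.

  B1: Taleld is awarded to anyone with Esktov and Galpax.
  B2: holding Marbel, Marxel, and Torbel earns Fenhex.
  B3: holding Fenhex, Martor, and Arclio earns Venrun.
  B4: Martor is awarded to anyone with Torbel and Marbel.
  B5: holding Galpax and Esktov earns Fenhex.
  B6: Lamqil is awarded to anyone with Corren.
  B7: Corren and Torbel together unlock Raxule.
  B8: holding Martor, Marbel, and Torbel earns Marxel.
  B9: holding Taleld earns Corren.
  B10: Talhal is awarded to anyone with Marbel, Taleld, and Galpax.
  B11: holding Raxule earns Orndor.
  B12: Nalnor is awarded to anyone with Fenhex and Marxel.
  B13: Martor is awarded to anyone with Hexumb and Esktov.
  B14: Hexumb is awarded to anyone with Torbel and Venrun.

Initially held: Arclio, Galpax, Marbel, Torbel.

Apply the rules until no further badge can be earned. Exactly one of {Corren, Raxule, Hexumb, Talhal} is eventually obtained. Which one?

With Torbel and Marbel, Martor is earned (B4).
With Martor, Marbel, and Torbel, Marxel is earned (B8).
With Marbel, Marxel, and Torbel, Fenhex is earned (B2).
With Fenhex, Martor, and Arclio, Venrun is earned (B3).
With Torbel and Venrun, Hexumb is earned (B14).
Corren would need Taleld (B9), but Taleld is never earned. Raxule would need Corren and Torbel (B7), but Corren is never earned. Talhal would need Marbel, Taleld, and Galpax (B10), but Taleld is never earned.

Hexumb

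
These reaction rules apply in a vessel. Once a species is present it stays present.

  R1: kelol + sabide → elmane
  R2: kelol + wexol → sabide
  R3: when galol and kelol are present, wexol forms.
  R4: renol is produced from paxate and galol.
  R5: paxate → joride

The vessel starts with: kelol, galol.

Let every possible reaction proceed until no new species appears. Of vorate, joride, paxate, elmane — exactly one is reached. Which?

elmane

galol and kelol present → wexol forms (R3).
kelol and wexol present → sabide forms (R2).
kelol and sabide present → elmane forms (R1).
No rule produces paxate, and it is not given. joride would need paxate (R5), but paxate never forms. No rule produces vorate, and it is not given.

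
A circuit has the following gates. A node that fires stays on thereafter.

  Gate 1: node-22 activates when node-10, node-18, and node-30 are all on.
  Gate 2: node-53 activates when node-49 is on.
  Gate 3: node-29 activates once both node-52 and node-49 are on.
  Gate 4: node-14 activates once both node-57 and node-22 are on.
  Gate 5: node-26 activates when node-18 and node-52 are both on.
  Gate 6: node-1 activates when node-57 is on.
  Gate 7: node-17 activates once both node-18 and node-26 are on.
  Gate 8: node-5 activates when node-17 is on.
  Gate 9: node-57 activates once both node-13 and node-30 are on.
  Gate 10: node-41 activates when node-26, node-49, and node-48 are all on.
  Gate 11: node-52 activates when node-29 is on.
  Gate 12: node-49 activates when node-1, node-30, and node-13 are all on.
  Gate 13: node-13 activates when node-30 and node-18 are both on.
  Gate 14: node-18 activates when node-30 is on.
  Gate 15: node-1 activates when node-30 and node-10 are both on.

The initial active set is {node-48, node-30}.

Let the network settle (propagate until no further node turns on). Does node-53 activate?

Gate 14: node-30 on → node-18 on.
node-30 and node-18 are on, so node-13 activates (Gate 13).
Gate 9: node-13 and node-30 on → node-57 on.
Gate 6: node-57 on → node-1 on.
node-1, node-30, and node-13 are on, so node-49 activates (Gate 12).
node-49 is on, so node-53 activates (Gate 2).

Yes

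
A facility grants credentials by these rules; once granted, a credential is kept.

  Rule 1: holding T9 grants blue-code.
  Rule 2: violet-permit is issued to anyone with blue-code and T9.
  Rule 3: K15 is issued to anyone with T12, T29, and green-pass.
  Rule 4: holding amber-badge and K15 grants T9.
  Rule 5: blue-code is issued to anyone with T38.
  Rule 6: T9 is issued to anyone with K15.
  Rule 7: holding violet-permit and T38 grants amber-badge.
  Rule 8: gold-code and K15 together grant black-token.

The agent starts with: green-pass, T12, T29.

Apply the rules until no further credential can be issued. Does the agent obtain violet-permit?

Holding T12, T29, and green-pass grants K15 (Rule 3).
Holding K15 grants T9 (Rule 6).
Holding T9 grants blue-code (Rule 1).
Holding blue-code and T9 grants violet-permit (Rule 2).

Yes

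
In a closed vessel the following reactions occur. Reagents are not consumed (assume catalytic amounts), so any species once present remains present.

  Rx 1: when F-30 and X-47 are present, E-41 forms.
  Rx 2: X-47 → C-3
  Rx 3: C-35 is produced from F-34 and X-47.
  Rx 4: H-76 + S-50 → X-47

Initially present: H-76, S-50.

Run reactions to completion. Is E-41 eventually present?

E-41 would need F-30 and X-47 (Rx 1), but F-30 never forms.

No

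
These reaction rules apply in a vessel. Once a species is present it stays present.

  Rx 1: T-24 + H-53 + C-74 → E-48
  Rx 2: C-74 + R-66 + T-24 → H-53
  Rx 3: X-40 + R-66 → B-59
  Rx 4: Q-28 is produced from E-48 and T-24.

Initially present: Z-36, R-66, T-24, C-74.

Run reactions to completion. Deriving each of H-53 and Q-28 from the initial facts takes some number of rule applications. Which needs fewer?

H-53

H-53: C-74, R-66, and T-24 present → H-53 forms (Rx 2). [1 rule application]
Q-28: C-74, R-66, and T-24 present → H-53 forms (Rx 2). T-24, H-53, and C-74 present → E-48 forms (Rx 1). E-48 and T-24 present → Q-28 forms (Rx 4). [3 rule applications]
H-53 needs fewer.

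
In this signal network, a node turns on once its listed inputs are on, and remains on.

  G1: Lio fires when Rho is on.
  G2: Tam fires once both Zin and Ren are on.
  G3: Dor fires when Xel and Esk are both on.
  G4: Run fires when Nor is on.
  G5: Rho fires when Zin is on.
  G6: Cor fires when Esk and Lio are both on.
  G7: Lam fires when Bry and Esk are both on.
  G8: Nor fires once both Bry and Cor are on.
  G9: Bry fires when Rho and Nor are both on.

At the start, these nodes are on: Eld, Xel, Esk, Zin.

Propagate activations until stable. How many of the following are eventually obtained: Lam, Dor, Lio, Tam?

2

G3: Xel and Esk on → Dor on.
G5: Zin on → Rho on.
Rho is on, so Lio fires (G1).
Lam would need Bry and Esk (G7), but Bry never turns on.
Dor: reached.
Lio: reached.
Tam would need Zin and Ren (G2), but Ren never turns on.
Reached: Dor and Lio — 2 of the 4.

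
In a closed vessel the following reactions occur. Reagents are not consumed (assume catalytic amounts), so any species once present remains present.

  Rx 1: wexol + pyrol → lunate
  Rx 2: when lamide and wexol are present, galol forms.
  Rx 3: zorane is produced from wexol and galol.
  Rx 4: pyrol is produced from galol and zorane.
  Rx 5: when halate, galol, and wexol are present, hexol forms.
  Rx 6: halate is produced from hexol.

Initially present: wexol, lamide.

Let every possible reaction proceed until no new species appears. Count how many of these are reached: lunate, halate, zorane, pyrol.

3

lamide and wexol present → galol forms (Rx 2).
wexol and galol present → zorane forms (Rx 3).
galol and zorane present → pyrol forms (Rx 4).
wexol and pyrol present → lunate forms (Rx 1).
lunate: reached.
halate would need hexol (Rx 6), but hexol never forms.
zorane: reached.
pyrol: reached.
Reached: lunate, zorane, and pyrol — 3 of the 4.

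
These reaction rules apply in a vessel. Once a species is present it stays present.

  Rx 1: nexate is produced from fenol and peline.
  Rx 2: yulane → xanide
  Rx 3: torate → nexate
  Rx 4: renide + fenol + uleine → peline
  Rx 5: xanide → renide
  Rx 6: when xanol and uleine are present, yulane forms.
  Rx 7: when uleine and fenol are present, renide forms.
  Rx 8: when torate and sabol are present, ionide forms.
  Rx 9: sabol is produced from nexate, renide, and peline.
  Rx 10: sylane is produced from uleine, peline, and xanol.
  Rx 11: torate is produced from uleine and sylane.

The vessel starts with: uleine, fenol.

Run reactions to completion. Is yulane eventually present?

yulane would need xanol and uleine (Rx 6), but xanol never forms.

No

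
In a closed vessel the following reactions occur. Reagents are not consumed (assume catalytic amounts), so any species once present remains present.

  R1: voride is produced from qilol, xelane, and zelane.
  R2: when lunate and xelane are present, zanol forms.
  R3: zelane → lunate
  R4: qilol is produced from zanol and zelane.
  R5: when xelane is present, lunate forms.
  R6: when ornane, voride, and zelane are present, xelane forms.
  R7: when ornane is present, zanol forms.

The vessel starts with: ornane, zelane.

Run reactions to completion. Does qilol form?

Yes

ornane present → zanol forms (R7).
zanol and zelane present → qilol forms (R4).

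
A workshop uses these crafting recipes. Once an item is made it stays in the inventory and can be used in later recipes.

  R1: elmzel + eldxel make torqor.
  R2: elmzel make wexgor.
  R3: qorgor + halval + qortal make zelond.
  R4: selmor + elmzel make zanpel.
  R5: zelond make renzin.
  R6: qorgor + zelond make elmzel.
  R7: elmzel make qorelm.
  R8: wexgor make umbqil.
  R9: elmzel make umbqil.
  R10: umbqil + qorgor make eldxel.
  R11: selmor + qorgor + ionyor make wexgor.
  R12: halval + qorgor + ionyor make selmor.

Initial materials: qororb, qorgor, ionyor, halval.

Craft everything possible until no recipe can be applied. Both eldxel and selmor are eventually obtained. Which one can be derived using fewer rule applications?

selmor

selmor: Using R12, halval, qorgor, and ionyor make selmor. [1 rule application]
eldxel: halval + qorgor + ionyor → selmor (R12). selmor + qorgor + ionyor → wexgor (R11). wexgor → umbqil (R8). Using R10, umbqil and qorgor make eldxel. [4 rule applications]
selmor needs fewer.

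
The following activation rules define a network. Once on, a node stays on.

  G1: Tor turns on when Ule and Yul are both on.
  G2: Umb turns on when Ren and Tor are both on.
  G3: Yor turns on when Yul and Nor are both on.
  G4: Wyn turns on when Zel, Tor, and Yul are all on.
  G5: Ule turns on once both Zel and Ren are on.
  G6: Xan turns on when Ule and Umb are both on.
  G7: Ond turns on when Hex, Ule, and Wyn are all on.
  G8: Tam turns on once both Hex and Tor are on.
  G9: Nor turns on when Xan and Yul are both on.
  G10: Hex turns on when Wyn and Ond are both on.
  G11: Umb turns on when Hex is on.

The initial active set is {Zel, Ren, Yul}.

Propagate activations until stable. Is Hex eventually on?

No

Hex would need Wyn and Ond (G10), but Ond never turns on.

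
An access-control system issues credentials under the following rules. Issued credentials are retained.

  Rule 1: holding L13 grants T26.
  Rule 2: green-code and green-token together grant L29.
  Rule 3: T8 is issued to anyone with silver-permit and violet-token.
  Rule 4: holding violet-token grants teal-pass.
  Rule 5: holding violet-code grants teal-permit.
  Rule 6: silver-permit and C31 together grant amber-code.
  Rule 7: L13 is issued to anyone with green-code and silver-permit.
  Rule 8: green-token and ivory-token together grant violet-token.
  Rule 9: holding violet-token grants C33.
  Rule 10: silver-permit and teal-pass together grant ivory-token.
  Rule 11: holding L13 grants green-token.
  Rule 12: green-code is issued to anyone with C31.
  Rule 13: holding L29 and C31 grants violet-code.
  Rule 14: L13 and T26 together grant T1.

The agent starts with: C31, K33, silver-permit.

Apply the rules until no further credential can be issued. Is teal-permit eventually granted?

Holding C31 grants green-code (Rule 12).
Holding green-code and silver-permit grants L13 (Rule 7).
Holding L13 grants green-token (Rule 11).
Holding green-code and green-token grants L29 (Rule 2).
Holding L29 and C31 grants violet-code (Rule 13).
Holding violet-code grants teal-permit (Rule 5).

Yes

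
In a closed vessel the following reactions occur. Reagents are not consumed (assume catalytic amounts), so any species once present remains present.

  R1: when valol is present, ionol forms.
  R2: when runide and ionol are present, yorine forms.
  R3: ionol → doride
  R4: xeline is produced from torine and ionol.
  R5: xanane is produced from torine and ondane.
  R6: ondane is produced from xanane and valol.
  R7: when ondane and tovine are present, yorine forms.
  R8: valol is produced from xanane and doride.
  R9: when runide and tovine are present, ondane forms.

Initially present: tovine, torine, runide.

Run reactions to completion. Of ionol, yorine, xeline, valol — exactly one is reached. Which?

runide and tovine present → ondane forms (R9).
ondane and tovine present → yorine forms (R7).
xeline would need torine and ionol (R4), but ionol never forms. valol would need xanane and doride (R8), but doride never forms. ionol would need valol (R1), but valol never forms.

yorine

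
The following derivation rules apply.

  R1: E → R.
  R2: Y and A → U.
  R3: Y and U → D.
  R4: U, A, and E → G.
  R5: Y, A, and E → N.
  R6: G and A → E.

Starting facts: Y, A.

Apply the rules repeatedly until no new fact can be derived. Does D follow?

Yes

From Y and A, R2 gives U.
From Y and U, R3 gives D.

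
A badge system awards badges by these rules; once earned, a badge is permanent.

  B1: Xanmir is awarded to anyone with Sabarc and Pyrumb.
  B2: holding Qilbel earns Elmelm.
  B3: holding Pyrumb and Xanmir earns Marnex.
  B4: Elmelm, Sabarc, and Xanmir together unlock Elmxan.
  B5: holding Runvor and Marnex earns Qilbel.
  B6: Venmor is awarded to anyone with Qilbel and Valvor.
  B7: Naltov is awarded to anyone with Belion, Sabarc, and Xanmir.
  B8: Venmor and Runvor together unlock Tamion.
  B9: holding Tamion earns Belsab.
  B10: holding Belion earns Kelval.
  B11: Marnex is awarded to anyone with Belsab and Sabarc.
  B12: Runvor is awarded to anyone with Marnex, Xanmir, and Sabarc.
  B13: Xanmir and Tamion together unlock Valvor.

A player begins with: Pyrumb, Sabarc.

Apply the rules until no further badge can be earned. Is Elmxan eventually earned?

Yes

With Sabarc and Pyrumb, Xanmir is earned (B1).
With Pyrumb and Xanmir, Marnex is earned (B3).
With Marnex, Xanmir, and Sabarc, Runvor is earned (B12).
With Runvor and Marnex, Qilbel is earned (B5).
With Qilbel, Elmelm is earned (B2).
With Elmelm, Sabarc, and Xanmir, Elmxan is earned (B4).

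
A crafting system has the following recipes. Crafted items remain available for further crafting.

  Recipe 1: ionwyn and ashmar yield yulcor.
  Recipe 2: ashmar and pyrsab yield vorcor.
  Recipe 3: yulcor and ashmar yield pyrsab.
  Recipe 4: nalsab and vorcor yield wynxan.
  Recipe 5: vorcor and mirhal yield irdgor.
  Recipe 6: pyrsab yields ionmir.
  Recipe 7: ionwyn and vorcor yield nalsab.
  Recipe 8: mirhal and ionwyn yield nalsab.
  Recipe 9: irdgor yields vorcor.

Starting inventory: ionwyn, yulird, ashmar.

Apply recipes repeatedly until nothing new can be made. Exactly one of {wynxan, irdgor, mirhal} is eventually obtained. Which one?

Using Recipe 1, ionwyn and ashmar make yulcor.
Using Recipe 3, yulcor and ashmar make pyrsab.
Using Recipe 2, ashmar and pyrsab make vorcor.
ionwyn and vorcor → nalsab (Recipe 7).
nalsab and vorcor → wynxan (Recipe 4).
irdgor would need vorcor and mirhal (Recipe 5), but mirhal is never obtained. No rule produces mirhal, and it is not given.

wynxan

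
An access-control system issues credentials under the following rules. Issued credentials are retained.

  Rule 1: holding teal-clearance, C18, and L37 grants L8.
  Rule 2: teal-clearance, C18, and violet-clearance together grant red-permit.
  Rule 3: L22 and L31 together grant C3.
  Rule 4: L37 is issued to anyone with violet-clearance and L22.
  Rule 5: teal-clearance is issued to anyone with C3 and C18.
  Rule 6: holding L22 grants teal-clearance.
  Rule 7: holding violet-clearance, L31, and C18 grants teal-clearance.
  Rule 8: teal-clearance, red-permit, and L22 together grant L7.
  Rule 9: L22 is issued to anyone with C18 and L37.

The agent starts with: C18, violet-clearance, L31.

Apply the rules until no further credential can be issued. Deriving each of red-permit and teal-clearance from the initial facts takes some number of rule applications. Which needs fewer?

teal-clearance

teal-clearance: Holding violet-clearance, L31, and C18 grants teal-clearance (Rule 7). [1 rule application]
red-permit: Holding violet-clearance, L31, and C18 grants teal-clearance (Rule 7). Holding teal-clearance, C18, and violet-clearance grants red-permit (Rule 2). [2 rule applications]
teal-clearance needs fewer.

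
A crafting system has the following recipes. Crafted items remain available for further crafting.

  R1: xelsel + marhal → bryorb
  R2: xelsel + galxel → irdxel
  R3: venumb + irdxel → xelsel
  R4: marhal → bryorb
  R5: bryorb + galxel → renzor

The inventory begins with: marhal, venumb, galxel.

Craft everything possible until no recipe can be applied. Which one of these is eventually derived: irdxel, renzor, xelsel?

renzor

Using R4, marhal makes bryorb.
bryorb + galxel → renzor (R5).
xelsel would need venumb and irdxel (R3), but irdxel is never obtained. irdxel would need xelsel and galxel (R2), but xelsel is never obtained.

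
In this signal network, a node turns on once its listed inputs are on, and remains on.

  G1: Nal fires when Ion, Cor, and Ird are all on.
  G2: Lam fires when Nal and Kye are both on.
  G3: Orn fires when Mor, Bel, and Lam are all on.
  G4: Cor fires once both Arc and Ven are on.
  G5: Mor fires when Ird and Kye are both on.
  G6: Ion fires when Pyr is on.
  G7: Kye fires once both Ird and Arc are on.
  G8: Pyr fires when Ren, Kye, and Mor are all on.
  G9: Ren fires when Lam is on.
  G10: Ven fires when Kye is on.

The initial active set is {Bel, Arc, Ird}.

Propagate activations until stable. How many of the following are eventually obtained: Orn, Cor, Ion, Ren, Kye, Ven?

3

G7: Ird and Arc on → Kye on.
Kye is on, so Ven fires (G10).
G4: Arc and Ven on → Cor on.
Orn would need Mor, Bel, and Lam (G3), but Lam never turns on.
Cor: reached.
Ion would need Pyr (G6), but Pyr never turns on.
Ren would need Lam (G9), but Lam never turns on.
Kye: reached.
Ven: reached.
Reached: Cor, Kye, and Ven — 3 of the 6.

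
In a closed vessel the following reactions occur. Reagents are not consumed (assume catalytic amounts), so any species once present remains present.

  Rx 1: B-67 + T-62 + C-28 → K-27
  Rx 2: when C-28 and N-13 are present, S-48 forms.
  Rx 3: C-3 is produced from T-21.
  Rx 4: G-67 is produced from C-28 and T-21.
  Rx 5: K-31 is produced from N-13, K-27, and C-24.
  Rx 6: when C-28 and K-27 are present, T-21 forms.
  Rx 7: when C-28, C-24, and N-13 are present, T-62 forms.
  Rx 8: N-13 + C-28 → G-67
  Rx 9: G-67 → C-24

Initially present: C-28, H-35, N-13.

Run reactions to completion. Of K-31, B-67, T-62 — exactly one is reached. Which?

T-62

N-13 and C-28 present → G-67 forms (Rx 8).
G-67 present → C-24 forms (Rx 9).
C-28, C-24, and N-13 present → T-62 forms (Rx 7).
No rule produces B-67, and it is not given. K-31 would need N-13, K-27, and C-24 (Rx 5), but K-27 never forms.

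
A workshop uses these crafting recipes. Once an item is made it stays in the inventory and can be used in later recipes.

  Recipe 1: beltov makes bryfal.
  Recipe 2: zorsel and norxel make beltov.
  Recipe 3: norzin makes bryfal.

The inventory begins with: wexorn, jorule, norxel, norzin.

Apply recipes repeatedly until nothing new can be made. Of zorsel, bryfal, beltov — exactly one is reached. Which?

bryfal

norzin → bryfal (Recipe 3).
No rule produces zorsel, and it is not given. beltov would need zorsel and norxel (Recipe 2), but zorsel is never obtained.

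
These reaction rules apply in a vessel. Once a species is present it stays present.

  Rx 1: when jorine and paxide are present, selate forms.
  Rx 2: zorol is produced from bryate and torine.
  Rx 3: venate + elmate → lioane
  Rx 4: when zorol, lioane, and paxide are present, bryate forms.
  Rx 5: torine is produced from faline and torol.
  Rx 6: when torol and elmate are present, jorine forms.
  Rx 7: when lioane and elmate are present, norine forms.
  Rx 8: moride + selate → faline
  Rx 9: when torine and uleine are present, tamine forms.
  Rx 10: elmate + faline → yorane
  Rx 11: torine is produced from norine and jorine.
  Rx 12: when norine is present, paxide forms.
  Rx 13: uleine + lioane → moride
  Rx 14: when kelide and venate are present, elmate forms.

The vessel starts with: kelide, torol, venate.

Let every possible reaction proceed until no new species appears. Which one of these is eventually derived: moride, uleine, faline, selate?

selate

kelide and venate present → elmate forms (Rx 14).
venate and elmate present → lioane forms (Rx 3).
torol and elmate present → jorine forms (Rx 6).
lioane and elmate present → norine forms (Rx 7).
norine present → paxide forms (Rx 12).
jorine and paxide present → selate forms (Rx 1).
No rule produces uleine, and it is not given. faline would need moride and selate (Rx 8), but moride never forms. moride would need uleine and lioane (Rx 13), but uleine never forms.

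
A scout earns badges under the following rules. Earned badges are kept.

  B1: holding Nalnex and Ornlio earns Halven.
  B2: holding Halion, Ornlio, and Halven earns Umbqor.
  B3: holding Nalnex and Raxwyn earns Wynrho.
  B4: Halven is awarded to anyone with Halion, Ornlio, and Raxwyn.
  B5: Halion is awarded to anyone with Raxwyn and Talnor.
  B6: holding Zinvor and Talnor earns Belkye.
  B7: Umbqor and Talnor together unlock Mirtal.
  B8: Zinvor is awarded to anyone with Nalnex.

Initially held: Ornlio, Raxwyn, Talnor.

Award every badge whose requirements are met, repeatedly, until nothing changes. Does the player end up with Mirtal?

With Raxwyn and Talnor, Halion is earned (B5).
With Halion, Ornlio, and Raxwyn, Halven is earned (B4).
With Halion, Ornlio, and Halven, Umbqor is earned (B2).
With Umbqor and Talnor, Mirtal is earned (B7).

Yes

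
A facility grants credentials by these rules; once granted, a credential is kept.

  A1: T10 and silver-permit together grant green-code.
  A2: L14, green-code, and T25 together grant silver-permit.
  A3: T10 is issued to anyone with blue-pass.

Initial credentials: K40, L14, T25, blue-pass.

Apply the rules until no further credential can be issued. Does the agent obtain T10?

Holding blue-pass grants T10 (A3).

Yes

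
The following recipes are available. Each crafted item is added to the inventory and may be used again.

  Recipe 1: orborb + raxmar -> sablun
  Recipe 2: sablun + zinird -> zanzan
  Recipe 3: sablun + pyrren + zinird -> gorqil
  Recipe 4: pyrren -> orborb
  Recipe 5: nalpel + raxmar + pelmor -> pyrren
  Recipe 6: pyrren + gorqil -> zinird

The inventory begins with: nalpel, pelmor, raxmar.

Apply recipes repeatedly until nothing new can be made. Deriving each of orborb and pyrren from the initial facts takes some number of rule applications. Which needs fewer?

pyrren

pyrren: nalpel + raxmar + pelmor -> pyrren (Recipe 5). [1 rule application]
orborb: nalpel + raxmar + pelmor -> pyrren (Recipe 5). pyrren -> orborb (Recipe 4). [2 rule applications]
pyrren needs fewer.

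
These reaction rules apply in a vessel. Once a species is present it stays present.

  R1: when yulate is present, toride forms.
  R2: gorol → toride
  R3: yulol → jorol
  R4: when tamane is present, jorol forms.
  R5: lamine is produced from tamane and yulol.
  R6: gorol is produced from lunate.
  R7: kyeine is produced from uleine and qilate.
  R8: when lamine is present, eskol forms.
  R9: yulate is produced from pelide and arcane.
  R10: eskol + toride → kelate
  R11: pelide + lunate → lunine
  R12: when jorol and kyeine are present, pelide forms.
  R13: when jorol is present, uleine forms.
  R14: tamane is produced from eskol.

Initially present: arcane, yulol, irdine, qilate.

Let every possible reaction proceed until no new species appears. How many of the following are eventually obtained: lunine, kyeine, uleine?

2

yulol present → jorol forms (R3).
jorol present → uleine forms (R13).
uleine and qilate present → kyeine forms (R7).
lunine would need pelide and lunate (R11), but lunate never forms.
kyeine: reached.
uleine: reached.
Reached: kyeine and uleine — 2 of the 3.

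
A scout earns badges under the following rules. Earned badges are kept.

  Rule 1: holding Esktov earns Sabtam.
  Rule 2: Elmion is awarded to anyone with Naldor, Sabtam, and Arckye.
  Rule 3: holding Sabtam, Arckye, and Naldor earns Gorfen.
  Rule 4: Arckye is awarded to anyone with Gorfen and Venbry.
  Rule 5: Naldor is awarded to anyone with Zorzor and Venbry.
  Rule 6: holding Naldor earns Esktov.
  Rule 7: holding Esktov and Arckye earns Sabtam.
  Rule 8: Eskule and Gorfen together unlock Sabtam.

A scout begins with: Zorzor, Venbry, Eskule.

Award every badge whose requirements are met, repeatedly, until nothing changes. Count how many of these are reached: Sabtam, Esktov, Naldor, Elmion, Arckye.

3

With Zorzor and Venbry, Naldor is earned (Rule 5).
With Naldor, Esktov is earned (Rule 6).
With Esktov, Sabtam is earned (Rule 1).
Sabtam: reached.
Esktov: reached.
Naldor: reached.
Elmion would need Naldor, Sabtam, and Arckye (Rule 2), but Arckye is never earned.
Arckye would need Gorfen and Venbry (Rule 4), but Gorfen is never earned.
Reached: Sabtam, Esktov, and Naldor — 3 of the 5.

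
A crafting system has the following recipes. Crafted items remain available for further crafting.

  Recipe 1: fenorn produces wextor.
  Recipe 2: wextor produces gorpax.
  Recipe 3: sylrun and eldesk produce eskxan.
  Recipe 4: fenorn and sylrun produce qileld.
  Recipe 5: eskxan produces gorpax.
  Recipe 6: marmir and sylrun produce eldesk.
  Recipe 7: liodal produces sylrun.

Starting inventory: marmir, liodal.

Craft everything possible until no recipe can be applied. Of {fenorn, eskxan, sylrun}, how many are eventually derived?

2

liodal → sylrun (Recipe 7).
marmir and sylrun → eldesk (Recipe 6).
Using Recipe 3, sylrun and eldesk make eskxan.
No rule produces fenorn, and it is not given.
eskxan: reached.
sylrun: reached.
Reached: eskxan and sylrun — 2 of the 3.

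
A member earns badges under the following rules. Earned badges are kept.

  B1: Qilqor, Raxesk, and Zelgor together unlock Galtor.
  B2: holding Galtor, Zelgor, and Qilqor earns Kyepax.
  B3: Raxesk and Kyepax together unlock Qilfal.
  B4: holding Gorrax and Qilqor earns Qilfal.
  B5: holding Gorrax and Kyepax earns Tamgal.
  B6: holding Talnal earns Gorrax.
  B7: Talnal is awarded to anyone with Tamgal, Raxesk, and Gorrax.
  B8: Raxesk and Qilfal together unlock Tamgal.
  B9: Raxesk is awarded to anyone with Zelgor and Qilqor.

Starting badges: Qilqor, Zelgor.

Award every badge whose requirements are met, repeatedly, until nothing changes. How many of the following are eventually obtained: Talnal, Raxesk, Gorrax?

1

With Zelgor and Qilqor, Raxesk is earned (B9).
Talnal would need Tamgal, Raxesk, and Gorrax (B7), but Gorrax is never earned.
Raxesk: reached.
Gorrax would need Talnal (B6), but Talnal is never earned.
Reached: Raxesk — 1 of the 3.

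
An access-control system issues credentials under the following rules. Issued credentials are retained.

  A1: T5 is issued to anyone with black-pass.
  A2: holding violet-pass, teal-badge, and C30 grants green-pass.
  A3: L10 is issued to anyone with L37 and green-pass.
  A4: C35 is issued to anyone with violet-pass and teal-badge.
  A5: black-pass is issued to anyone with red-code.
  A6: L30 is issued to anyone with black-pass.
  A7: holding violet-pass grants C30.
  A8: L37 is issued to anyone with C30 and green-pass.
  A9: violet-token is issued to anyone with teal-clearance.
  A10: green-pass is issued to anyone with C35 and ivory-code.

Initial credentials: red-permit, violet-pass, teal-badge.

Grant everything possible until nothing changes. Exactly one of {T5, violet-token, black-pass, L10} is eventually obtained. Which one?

L10

Holding violet-pass grants C30 (A7).
Holding violet-pass, teal-badge, and C30 grants green-pass (A2).
Holding C30 and green-pass grants L37 (A8).
Holding L37 and green-pass grants L10 (A3).
black-pass would need red-code (A5), but red-code is never granted. T5 would need black-pass (A1), but black-pass is never granted. violet-token would need teal-clearance (A9), but teal-clearance is never granted.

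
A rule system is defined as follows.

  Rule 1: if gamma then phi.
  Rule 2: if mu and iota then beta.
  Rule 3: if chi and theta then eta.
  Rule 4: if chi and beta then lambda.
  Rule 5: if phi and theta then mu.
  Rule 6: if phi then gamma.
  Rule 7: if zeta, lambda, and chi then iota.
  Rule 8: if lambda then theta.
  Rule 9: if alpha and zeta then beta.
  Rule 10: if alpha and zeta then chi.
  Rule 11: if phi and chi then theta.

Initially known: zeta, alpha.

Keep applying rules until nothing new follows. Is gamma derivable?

No

gamma would need phi (Rule 6), but phi is never established.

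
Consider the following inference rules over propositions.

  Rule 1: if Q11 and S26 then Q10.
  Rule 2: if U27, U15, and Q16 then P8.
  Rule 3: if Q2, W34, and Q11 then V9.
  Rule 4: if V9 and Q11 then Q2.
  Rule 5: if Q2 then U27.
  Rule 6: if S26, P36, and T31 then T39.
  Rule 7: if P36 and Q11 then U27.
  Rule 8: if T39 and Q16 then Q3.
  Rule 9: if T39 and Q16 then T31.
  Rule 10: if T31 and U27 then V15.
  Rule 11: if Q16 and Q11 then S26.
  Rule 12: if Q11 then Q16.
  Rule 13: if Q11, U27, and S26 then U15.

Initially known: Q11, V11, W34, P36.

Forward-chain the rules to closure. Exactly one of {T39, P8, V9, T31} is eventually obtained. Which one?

P36 and Q11 hold, so U27 follows (Rule 7).
From Q11, Rule 12 gives Q16.
From Q16 and Q11, Rule 11 gives S26.
Q11, U27, and S26 hold, so U15 follows (Rule 13).
U27, U15, and Q16 hold, so P8 follows (Rule 2).
T31 would need T39 and Q16 (Rule 9), but T39 is never established. V9 would need Q2, W34, and Q11 (Rule 3), but Q2 is never established. T39 would need S26, P36, and T31 (Rule 6), but T31 is never established.

P8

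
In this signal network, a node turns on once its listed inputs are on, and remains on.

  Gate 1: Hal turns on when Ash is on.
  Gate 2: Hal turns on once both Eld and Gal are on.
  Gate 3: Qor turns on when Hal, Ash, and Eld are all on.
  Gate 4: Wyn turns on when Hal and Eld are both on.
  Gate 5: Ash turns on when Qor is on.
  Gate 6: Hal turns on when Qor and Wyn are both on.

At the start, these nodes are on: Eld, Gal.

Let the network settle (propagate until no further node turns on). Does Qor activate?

Qor would need Hal, Ash, and Eld (Gate 3), but Ash never turns on.

No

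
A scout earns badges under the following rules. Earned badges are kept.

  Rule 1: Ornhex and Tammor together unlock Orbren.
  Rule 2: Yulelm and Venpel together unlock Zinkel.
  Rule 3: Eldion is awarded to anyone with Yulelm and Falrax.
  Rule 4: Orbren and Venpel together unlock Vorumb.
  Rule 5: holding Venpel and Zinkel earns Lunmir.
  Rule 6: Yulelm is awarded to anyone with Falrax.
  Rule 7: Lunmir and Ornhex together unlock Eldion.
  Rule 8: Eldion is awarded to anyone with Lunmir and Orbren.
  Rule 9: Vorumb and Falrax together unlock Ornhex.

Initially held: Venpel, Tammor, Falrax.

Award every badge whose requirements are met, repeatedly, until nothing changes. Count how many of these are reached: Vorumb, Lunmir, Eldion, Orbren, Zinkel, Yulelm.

4

With Falrax, Yulelm is earned (Rule 6).
With Yulelm and Falrax, Eldion is earned (Rule 3).
With Yulelm and Venpel, Zinkel is earned (Rule 2).
With Venpel and Zinkel, Lunmir is earned (Rule 5).
Vorumb would need Orbren and Venpel (Rule 4), but Orbren is never earned.
Lunmir: reached.
Eldion: reached.
Orbren would need Ornhex and Tammor (Rule 1), but Ornhex is never earned.
Zinkel: reached.
Yulelm: reached.
Reached: Lunmir, Eldion, Zinkel, and Yulelm — 4 of the 6.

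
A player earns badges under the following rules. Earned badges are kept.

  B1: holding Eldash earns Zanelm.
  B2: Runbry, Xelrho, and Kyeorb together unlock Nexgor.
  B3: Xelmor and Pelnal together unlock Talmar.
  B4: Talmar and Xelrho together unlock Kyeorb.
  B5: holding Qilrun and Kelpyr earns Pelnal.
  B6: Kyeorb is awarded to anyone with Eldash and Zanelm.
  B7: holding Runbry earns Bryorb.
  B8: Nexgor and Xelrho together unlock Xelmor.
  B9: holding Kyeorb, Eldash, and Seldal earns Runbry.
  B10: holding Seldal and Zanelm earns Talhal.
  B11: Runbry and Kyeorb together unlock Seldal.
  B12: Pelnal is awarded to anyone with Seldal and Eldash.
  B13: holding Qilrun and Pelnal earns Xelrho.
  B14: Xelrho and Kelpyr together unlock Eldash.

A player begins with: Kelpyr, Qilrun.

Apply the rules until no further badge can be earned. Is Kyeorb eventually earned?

With Qilrun and Kelpyr, Pelnal is earned (B5).
With Qilrun and Pelnal, Xelrho is earned (B13).
With Xelrho and Kelpyr, Eldash is earned (B14).
With Eldash, Zanelm is earned (B1).
With Eldash and Zanelm, Kyeorb is earned (B6).

Yes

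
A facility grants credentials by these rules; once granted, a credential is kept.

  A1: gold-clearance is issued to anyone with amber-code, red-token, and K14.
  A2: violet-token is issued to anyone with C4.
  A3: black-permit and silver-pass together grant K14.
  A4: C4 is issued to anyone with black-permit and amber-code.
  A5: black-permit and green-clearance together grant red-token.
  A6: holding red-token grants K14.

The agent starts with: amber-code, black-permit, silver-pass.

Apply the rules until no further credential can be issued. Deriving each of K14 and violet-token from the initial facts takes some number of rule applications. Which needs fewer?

K14

K14: Holding black-permit and silver-pass grants K14 (A3). [1 rule application]
violet-token: Holding black-permit and amber-code grants C4 (A4). Holding C4 grants violet-token (A2). [2 rule applications]
K14 needs fewer.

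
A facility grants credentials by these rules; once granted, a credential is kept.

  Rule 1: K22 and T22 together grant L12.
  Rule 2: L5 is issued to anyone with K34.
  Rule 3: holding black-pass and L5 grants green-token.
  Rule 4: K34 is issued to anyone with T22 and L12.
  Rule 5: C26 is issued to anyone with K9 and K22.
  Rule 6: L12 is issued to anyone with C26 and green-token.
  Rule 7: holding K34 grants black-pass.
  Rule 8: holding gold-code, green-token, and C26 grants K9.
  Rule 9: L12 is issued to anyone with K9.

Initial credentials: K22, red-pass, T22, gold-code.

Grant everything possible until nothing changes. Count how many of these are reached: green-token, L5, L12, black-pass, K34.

Holding K22 and T22 grants L12 (Rule 1).
Holding T22 and L12 grants K34 (Rule 4).
Holding K34 grants L5 (Rule 2).
Holding K34 grants black-pass (Rule 7).
Holding black-pass and L5 grants green-token (Rule 3).
green-token: reached.
L5: reached.
L12: reached.
black-pass: reached.
K34: reached.
All 5 are reached.

5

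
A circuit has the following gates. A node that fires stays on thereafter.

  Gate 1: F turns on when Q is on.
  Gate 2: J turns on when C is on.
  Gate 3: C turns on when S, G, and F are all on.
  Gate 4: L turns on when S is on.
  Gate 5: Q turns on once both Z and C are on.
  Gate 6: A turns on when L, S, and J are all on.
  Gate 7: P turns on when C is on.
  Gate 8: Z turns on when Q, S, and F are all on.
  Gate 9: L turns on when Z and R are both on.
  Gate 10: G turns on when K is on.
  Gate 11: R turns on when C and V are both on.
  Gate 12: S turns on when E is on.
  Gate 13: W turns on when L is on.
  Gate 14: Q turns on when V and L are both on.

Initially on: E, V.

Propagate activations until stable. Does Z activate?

Yes

Gate 12: E on → S on.
Gate 4: S on → L on.
V and L are on, so Q turns on (Gate 14).
Q is on, so F turns on (Gate 1).
Gate 8: Q, S, and F on → Z on.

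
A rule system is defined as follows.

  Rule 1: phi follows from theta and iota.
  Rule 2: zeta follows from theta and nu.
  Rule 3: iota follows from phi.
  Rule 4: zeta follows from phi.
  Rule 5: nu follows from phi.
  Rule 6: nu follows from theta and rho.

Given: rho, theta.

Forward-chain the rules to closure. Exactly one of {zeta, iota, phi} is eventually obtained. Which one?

From theta and rho, Rule 6 gives nu.
From theta and nu, Rule 2 gives zeta.
phi would need theta and iota (Rule 1), but iota is never established. iota would need phi (Rule 3), but phi is never established.

zeta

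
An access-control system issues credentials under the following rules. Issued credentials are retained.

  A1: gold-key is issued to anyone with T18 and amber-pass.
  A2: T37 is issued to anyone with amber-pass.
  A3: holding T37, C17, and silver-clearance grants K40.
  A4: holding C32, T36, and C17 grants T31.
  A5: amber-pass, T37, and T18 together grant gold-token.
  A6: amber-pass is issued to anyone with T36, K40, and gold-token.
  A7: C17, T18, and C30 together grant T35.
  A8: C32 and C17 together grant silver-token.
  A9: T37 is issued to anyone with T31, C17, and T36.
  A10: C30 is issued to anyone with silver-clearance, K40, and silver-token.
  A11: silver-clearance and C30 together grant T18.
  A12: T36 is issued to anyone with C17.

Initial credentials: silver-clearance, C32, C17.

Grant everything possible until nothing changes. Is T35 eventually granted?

Yes

Holding C32 and C17 grants silver-token (A8).
Holding C17 grants T36 (A12).
Holding C32, T36, and C17 grants T31 (A4).
Holding T31, C17, and T36 grants T37 (A9).
Holding T37, C17, and silver-clearance grants K40 (A3).
Holding silver-clearance, K40, and silver-token grants C30 (A10).
Holding silver-clearance and C30 grants T18 (A11).
Holding C17, T18, and C30 grants T35 (A7).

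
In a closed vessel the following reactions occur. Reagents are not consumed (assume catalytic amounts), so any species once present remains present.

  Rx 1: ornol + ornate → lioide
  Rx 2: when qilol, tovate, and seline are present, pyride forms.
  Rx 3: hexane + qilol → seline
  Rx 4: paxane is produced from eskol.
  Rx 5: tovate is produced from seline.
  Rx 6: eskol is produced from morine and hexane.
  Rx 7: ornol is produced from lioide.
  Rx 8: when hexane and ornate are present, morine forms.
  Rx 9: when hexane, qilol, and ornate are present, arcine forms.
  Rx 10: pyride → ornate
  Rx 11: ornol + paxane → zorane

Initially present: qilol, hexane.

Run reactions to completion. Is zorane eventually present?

zorane would need ornol and paxane (Rx 11), but ornol never forms.

No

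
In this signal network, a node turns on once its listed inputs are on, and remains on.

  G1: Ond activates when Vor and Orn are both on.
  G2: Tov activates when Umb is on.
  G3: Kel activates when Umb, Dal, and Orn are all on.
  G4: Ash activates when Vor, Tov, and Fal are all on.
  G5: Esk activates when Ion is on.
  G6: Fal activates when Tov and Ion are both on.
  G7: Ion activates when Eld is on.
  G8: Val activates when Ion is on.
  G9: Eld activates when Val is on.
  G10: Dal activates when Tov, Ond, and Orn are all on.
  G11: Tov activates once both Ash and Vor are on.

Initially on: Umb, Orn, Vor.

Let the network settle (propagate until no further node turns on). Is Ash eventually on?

Ash would need Vor, Tov, and Fal (G4), but Fal never turns on.

No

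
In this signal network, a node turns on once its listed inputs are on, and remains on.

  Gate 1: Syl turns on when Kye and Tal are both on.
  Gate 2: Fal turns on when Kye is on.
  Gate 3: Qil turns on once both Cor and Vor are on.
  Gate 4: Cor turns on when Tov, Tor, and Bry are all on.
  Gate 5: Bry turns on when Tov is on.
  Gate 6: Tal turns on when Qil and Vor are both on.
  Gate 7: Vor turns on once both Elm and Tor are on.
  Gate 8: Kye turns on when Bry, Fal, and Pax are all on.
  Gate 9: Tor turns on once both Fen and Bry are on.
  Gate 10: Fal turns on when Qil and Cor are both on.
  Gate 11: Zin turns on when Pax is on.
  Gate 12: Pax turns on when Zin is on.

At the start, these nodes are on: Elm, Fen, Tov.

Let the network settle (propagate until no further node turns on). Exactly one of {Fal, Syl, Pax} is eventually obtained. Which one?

Fal

Gate 5: Tov on → Bry on.
Fen and Bry are on, so Tor turns on (Gate 9).
Gate 7: Elm and Tor on → Vor on.
Gate 4: Tov, Tor, and Bry on → Cor on.
Gate 3: Cor and Vor on → Qil on.
Gate 10: Qil and Cor on → Fal on.
Pax would need Zin (Gate 12), but Zin never turns on. Syl would need Kye and Tal (Gate 1), but Kye never turns on.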